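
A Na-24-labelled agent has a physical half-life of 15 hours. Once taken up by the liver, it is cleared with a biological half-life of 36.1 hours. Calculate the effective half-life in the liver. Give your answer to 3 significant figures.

10.6 hours

1/t_eff = 1/t_phys + 1/t_biol = 1/15 + 1/36.1 = 0.094367 per hour.
t_eff = 15 × 36.1 / (15 + 36.1) ≈ 10.597 hours.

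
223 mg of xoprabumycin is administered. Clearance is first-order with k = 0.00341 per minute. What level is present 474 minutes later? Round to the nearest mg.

t½ = ln 2 / k = 0.69315 / 0.00341 ≈ 203.27 minutes.
Number of half-lives: n = 474/203.27 ≈ 2.3319.
Remaining = 223 × (1/2)^2.3319 = 223 × 0.19862 ≈ 44.293 mg.

44 mg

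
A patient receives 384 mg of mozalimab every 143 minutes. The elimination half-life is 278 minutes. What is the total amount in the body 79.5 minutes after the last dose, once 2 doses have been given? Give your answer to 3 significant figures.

The 2 doses were given 222.5, 79.5 minutes ago.
Total = 384·(1/2)^(222.5/278) + 384·(1/2)^(79.5/278)
      = 220.5 + 314.95 ≈ 535.45 mg.

535 mg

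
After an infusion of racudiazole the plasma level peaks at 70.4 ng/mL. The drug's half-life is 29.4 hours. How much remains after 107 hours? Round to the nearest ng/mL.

6 ng/mL

Number of half-lives: n = 107/29.4 ≈ 3.6395.
Remaining = 70.4 × (1/2)^3.6395 = 70.4 × 0.080244 ≈ 5.6492 ng/mL.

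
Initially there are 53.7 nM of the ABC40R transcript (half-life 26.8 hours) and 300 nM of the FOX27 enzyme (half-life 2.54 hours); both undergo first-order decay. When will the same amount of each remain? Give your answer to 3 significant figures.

6.96 hours

Set 53.7·(1/2)^(t/26.8) = 300·(1/2)^(t/2.54).
Taking log₂: log₂(53.7/300) = t·(1/26.8 − 1/2.54).
log₂(0.179) = -2.482; 1/26.8 − 1/2.54 = -0.35639.
t = -2.482 / -0.35639 ≈ 6.9642 hours.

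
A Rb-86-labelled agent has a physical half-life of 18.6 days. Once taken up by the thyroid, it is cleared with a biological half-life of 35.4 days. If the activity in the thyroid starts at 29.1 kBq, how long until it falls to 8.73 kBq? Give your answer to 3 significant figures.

1/t_eff = 1/t_phys + 1/t_biol = 1/18.6 + 1/35.4 = 0.082012 per day.
t_eff = 18.6 × 35.4 / (18.6 + 35.4) ≈ 12.193 days.
n = log₂(29.1/8.73) ≈ 1.737; t = 1.737 × 12.193 ≈ 21.179 days.

21.2 days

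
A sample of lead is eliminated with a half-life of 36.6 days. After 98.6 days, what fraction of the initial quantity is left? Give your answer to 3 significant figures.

n = 98.6/36.6 ≈ 2.694 half-lives.
Fraction remaining = (1/2)^2.694 ≈ 0.15454.

0.155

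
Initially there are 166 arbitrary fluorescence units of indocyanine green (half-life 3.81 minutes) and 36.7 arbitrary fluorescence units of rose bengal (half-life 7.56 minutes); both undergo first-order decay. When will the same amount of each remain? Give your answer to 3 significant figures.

16.7 minutes

Set 166·(1/2)^(t/3.81) = 36.7·(1/2)^(t/7.56).
Taking log₂: log₂(166/36.7) = t·(1/3.81 − 1/7.56).
log₂(4.5232) = 2.1773; 1/3.81 − 1/7.56 = 0.13019.
t = 2.1773 / 0.13019 ≈ 16.724 minutes.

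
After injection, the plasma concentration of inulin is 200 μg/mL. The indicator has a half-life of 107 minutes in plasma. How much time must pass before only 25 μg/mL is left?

321 minutes

25/200 = 1/8, so 3 half-lives have elapsed.
t = 3 × 107 = 321 minutes.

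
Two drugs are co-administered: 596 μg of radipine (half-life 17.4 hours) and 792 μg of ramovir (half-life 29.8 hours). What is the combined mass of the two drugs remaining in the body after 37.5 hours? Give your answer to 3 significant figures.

465 μg

radipine: 596 × (1/2)^(37.5/17.4) = 596 × (1/2)^2.1552 ≈ 133.81 μg.
ramovir: 792 × (1/2)^(37.5/29.8) = 792 × (1/2)^1.2584 ≈ 331.06 μg.
Total = 133.81 + 331.06 ≈ 464.87 μg.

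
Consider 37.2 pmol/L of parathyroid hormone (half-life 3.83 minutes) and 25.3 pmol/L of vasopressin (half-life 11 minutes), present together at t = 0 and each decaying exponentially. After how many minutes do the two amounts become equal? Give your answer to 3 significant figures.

Set 37.2·(1/2)^(t/3.83) = 25.3·(1/2)^(t/11).
Taking log₂: log₂(37.2/25.3) = t·(1/3.83 − 1/11).
log₂(1.4704) = 0.55617; 1/3.83 − 1/11 = 0.17019.
t = 0.55617 / 0.17019 ≈ 3.268 minutes.

3.27 minutes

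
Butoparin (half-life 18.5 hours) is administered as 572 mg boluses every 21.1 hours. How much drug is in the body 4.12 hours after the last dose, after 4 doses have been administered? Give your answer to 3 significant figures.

859 mg

The 4 doses were given 67.42, 46.32, 25.22, 4.12 hours ago.
Total = 572·(1/2)^(67.42/18.5) + 572·(1/2)^(46.32/18.5) + 572·(1/2)^(25.22/18.5) + 572·(1/2)^(4.12/18.5)
      = 45.745 + 100.85 + 222.34 + 490.18 ≈ 859.12 mg.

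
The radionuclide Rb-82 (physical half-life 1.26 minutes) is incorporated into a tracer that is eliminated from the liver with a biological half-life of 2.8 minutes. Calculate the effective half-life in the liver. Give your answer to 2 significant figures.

0.87 minutes

1/t_eff = 1/t_phys + 1/t_biol = 1/1.26 + 1/2.8 = 1.1508 per minute.
t_eff = 1.26 × 2.8 / (1.26 + 2.8) ≈ 0.86897 minutes.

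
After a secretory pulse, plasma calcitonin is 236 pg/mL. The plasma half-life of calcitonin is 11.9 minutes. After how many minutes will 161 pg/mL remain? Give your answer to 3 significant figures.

Fraction remaining = 161/236 ≈ 0.6822.
n = log₂(236/161) = ln(1.4658)/ln 2 ≈ 0.55173 half-lives.
t = n × t½ = 0.55173 × 11.9 ≈ 6.5655 minutes.

6.57 minutes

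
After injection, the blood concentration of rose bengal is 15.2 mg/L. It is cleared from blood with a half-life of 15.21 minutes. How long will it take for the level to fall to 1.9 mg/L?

45.63 minutes

1.9/15.2 = 1/8, so 3 half-lives have elapsed.
t = 3 × 15.21 = 45.63 minutes.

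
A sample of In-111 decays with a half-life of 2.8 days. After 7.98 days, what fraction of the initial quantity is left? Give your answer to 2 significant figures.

n = 7.98/2.8 ≈ 2.85 half-lives.
Fraction remaining = (1/2)^2.85 ≈ 0.1387.

0.14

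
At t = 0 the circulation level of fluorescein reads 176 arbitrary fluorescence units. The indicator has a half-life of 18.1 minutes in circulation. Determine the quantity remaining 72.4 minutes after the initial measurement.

11 arbitrary fluorescence units

Elapsed time is 4 half-lives (72.4/18.1).
Each half-life halves the amount: 176 × (1/2)^4 = 176/16 = 11 arbitrary fluorescence units.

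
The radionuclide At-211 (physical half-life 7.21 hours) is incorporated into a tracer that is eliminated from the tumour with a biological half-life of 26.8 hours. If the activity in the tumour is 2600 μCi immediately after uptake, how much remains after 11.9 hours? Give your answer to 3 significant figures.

609 μCi

1/t_eff = 1/t_phys + 1/t_biol = 1/7.21 + 1/26.8 = 0.17601 per hour.
t_eff = 7.21 × 26.8 / (7.21 + 26.8) ≈ 5.6815 hours.
Remaining = 2600 × (1/2)^(11.9/5.6815) = 2600 × (1/2)^2.0945 ≈ 608.78 μCi.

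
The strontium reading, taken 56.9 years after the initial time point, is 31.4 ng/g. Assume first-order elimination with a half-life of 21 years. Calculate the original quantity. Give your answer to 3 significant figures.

Number of half-lives elapsed: n = 56.9/21 ≈ 2.7095.
A₀ = A × 2^n = 31.4 × 2^2.7095 = 31.4 × 6.5411 ≈ 205.39 ng/g.

205 ng/g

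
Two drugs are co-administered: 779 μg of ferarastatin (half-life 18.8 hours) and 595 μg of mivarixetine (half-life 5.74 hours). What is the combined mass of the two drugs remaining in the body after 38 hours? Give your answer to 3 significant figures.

ferarastatin: 779 × (1/2)^(38/18.8) = 779 × (1/2)^2.0213 ≈ 191.9 μg.
mivarixetine: 595 × (1/2)^(38/5.74) = 595 × (1/2)^6.6202 ≈ 6.0483 μg.
Total = 191.9 + 6.0483 ≈ 197.95 μg.

198 μg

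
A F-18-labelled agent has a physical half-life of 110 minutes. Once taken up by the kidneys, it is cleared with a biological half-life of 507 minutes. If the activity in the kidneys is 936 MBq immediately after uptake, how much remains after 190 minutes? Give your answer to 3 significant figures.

218 MBq

1/t_eff = 1/t_phys + 1/t_biol = 1/110 + 1/507 = 0.011063 per minute.
t_eff = 110 × 507 / (110 + 507) ≈ 90.389 minutes.
Remaining = 936 × (1/2)^(190/90.389) = 936 × (1/2)^2.102 ≈ 218.02 MBq.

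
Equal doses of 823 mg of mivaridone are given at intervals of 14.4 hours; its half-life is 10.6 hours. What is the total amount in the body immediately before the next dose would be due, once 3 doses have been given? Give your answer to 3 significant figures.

495 mg

The 3 doses were given 43.2, 28.8, 14.4 hours ago.
Total = 823·(1/2)^(43.2/10.6) + 823·(1/2)^(28.8/10.6) + 823·(1/2)^(14.4/10.6)
      = 48.816 + 125.17 + 320.96 ≈ 494.95 mg.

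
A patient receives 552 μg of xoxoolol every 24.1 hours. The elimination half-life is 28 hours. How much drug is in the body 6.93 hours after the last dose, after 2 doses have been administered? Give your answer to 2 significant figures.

720 μg

The 2 doses were given 31.03, 6.93 hours ago.
Total = 552·(1/2)^(31.03/28) + 552·(1/2)^(6.93/28)
      = 256.06 + 464.98 ≈ 721.03 μg.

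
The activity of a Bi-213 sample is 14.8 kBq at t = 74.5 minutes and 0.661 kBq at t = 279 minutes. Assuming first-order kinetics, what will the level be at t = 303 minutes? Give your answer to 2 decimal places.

0.46 kBq

Over Δt = 279 − 74.5 = 204.5 minutes, the level fell by a factor of 14.8/0.661 ≈ 22.39.
n = log₂(22.39) ≈ 4.4848 half-lives, so t½ = 204.5/4.4848 ≈ 45.598 minutes.
From t = 279 to t = 303: 0.661 × (1/2)^((303−279)/45.598) ≈ 0.45894 kBq.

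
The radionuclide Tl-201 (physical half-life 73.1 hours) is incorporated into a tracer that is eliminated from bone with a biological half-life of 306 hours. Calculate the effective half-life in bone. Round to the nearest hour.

59 hours

1/t_eff = 1/t_phys + 1/t_biol = 1/73.1 + 1/306 = 0.016948 per hour.
t_eff = 73.1 × 306 / (73.1 + 306) ≈ 59.004 hours.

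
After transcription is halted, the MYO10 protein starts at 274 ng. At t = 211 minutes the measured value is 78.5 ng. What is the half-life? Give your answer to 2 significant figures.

120 minutes

A/A₀ = 78.5/274 ≈ 0.2865.
n = log₂(3.4904) ≈ 1.8034 half-lives elapsed in 211 minutes.
t½ = 211/1.8034 ≈ 117 minutes.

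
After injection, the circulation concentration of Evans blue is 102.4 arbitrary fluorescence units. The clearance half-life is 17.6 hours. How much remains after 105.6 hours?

1.6 arbitrary fluorescence units

Elapsed time is 6 half-lives (105.6/17.6).
Each half-life halves the amount: 102.4 × (1/2)^6 = 102.4/64 = 1.6 arbitrary fluorescence units.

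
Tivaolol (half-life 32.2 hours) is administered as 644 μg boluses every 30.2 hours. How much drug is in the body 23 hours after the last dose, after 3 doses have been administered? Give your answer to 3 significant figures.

704 μg

The 3 doses were given 83.4, 53.2, 23 hours ago.
Total = 644·(1/2)^(83.4/32.2) + 644·(1/2)^(53.2/32.2) + 644·(1/2)^(23/32.2)
      = 106.95 + 204.9 + 392.52 ≈ 704.37 μg.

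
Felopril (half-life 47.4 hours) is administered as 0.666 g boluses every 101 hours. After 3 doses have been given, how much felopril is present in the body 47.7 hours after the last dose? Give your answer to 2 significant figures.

0.42 g

The 3 doses were given 249.7, 148.7, 47.7 hours ago.
Total = 0.666·(1/2)^(249.7/47.4) + 0.666·(1/2)^(148.7/47.4) + 0.666·(1/2)^(47.7/47.4)
      = 0.017285 + 0.075701 + 0.33154 ≈ 0.42453 g.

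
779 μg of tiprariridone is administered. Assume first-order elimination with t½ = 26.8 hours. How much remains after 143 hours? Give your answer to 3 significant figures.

Number of half-lives: n = 143/26.8 ≈ 5.3358.
Remaining = 779 × (1/2)^5.3358 = 779 × 0.02476 ≈ 19.288 μg.

19.3 μg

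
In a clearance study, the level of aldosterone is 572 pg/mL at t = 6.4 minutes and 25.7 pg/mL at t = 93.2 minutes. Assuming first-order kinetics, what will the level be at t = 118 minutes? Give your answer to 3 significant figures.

Over Δt = 93.2 − 6.4 = 86.8 minutes, the level fell by a factor of 572/25.7 ≈ 22.257.
n = log₂(22.257) ≈ 4.4762 half-lives, so t½ = 86.8/4.4762 ≈ 19.392 minutes.
From t = 93.2 to t = 118: 25.7 × (1/2)^((118−93.2)/19.392) ≈ 10.591 pg/mL.

10.6 pg/mL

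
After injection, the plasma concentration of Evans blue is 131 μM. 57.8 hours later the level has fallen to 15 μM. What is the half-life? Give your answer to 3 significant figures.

18.5 hours

A/A₀ = 15/131 ≈ 0.1145.
n = log₂(8.7333) ≈ 3.1265 half-lives elapsed in 57.8 hours.
t½ = 57.8/3.1265 ≈ 18.487 hours.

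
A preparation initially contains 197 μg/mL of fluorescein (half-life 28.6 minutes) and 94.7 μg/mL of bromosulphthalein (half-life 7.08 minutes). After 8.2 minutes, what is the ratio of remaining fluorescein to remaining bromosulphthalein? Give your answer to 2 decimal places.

3.81

fluorescein: 197 × (1/2)^(8.2/28.6) = 197 × (1/2)^0.28671 ≈ 161.49 μg/mL.
bromosulphthalein: 94.7 × (1/2)^(8.2/7.08) = 94.7 × (1/2)^1.1582 ≈ 42.433 μg/mL.
Ratio ≈ 161.49 / 42.433 ≈ 3.8059.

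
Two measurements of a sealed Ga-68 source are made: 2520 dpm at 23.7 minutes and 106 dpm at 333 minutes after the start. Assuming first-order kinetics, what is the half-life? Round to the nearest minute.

Over Δt = 333 − 23.7 = 309.3 minutes, the level fell by a factor of 2520/106 ≈ 23.774.
n = log₂(23.774) ≈ 4.5713 half-lives, so t½ = 309.3/4.5713 ≈ 67.661 minutes.

68 minutes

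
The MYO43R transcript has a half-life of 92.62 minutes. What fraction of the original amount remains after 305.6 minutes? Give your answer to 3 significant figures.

0.102

n = 305.6/92.62 ≈ 3.2995 half-lives.
Fraction remaining = (1/2)^3.2995 ≈ 0.10157.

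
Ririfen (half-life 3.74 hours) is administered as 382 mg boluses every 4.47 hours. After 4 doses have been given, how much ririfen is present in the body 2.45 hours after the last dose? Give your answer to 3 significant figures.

415 mg

The 4 doses were given 15.86, 11.39, 6.92, 2.45 hours ago.
Total = 382·(1/2)^(15.86/3.74) + 382·(1/2)^(11.39/3.74) + 382·(1/2)^(6.92/3.74) + 382·(1/2)^(2.45/3.74)
      = 20.207 + 46.269 + 105.94 + 242.59 ≈ 415.01 mg.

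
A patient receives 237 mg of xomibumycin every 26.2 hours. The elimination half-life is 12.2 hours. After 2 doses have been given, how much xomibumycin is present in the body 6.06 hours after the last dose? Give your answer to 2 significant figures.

210 mg

The 2 doses were given 32.26, 6.06 hours ago.
Total = 237·(1/2)^(32.26/12.2) + 237·(1/2)^(6.06/12.2)
      = 37.909 + 167.97 ≈ 205.87 mg.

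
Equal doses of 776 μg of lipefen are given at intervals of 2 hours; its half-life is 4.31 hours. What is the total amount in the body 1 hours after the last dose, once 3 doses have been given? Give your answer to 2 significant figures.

The 3 doses were given 5, 3, 1 hours ago.
Total = 776·(1/2)^(5/4.31) + 776·(1/2)^(3/4.31) + 776·(1/2)^(1/4.31)
      = 347.25 + 478.99 + 660.72 ≈ 1487 μg.

1500 μg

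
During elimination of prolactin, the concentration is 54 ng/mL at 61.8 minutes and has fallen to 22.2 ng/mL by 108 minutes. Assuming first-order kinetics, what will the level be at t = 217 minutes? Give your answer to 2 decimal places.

2.73 ng/mL

Over Δt = 108 − 61.8 = 46.2 minutes, the level fell by a factor of 54/22.2 ≈ 2.4324.
n = log₂(2.4324) ≈ 1.2824 half-lives, so t½ = 46.2/1.2824 ≈ 36.026 minutes.
From t = 108 to t = 217: 22.2 × (1/2)^((217−108)/36.026) ≈ 2.7262 ng/mL.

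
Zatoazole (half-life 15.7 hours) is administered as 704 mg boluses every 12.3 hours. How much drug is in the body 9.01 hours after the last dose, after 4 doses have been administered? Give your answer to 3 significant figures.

1000 mg

The 4 doses were given 45.91, 33.61, 21.31, 9.01 hours ago.
Total = 704·(1/2)^(45.91/15.7) + 704·(1/2)^(33.61/15.7) + 704·(1/2)^(21.31/15.7) + 704·(1/2)^(9.01/15.7)
      = 92.747 + 159.64 + 274.77 + 472.95 ≈ 1000.1 mg.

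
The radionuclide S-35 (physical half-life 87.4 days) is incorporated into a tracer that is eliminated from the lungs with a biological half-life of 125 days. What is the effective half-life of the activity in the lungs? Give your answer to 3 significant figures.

1/t_eff = 1/t_phys + 1/t_biol = 1/87.4 + 1/125 = 0.019442 per day.
t_eff = 87.4 × 125 / (87.4 + 125) ≈ 51.436 days.

51.4 days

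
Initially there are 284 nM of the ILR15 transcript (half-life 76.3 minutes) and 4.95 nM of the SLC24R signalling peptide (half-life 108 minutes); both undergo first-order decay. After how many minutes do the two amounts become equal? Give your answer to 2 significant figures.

1500 minutes

Set 284·(1/2)^(t/76.3) = 4.95·(1/2)^(t/108).
Taking log₂: log₂(284/4.95) = t·(1/76.3 − 1/108).
log₂(57.374) = 5.8423; 1/76.3 − 1/108 = 0.0038469.
t = 5.8423 / 0.0038469 ≈ 1518.7 minutes.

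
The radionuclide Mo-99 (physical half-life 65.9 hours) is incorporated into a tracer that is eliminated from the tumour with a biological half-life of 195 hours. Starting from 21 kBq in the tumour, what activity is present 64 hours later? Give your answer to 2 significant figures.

1/t_eff = 1/t_phys + 1/t_biol = 1/65.9 + 1/195 = 0.020303 per hour.
t_eff = 65.9 × 195 / (65.9 + 195) ≈ 49.255 hours.
Remaining = 21 × (1/2)^(64/49.255) = 21 × (1/2)^1.2994 ≈ 8.5324 kBq.

8.5 kBq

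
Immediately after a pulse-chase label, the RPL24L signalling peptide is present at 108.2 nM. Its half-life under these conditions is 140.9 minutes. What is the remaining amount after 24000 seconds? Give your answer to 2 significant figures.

Convert the elapsed time: 24000 seconds = 400 minutes.
Number of half-lives: n = 400/140.9 ≈ 2.8389.
Remaining = 108.2 × (1/2)^2.8389 = 108.2 × 0.13977 ≈ 15.123 nM.

15 nM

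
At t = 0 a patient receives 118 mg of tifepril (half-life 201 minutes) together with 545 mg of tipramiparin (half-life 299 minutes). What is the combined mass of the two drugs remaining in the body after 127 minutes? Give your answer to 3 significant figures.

482 mg

tifepril: 118 × (1/2)^(127/201) = 118 × (1/2)^0.63184 ≈ 76.152 mg.
tipramiparin: 545 × (1/2)^(127/299) = 545 × (1/2)^0.42475 ≈ 406.01 mg.
Total = 76.152 + 406.01 ≈ 482.16 mg.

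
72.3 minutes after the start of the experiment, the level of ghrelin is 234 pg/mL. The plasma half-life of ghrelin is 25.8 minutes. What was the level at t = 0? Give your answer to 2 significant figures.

1600 pg/mL

Number of half-lives elapsed: n = 72.3/25.8 ≈ 2.8023.
A₀ = A × 2^n = 234 × 2^2.8023 = 234 × 6.9756 ≈ 1632.3 pg/mL.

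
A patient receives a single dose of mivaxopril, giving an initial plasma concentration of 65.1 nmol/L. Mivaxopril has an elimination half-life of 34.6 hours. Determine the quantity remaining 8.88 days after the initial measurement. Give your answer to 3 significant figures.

Convert the elapsed time: 8.88 days = 213.12 hours.
Number of half-lives: n = 213.12/34.6 ≈ 6.1595.
Remaining = 65.1 × (1/2)^6.1595 = 65.1 × 0.013989 ≈ 0.9107 nmol/L.

0.911 nmol/L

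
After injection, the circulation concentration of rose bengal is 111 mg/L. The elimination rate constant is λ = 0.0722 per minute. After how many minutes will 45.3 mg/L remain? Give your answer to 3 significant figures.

12.4 minutes

t½ = ln 2 / λ = 0.69315 / 0.0722 ≈ 9.6004 minutes.
Fraction remaining = 45.3/111 ≈ 0.40811.
n = log₂(111/45.3) = ln(2.4503)/ln 2 ≈ 1.293 half-lives.
t = n × t½ = 1.293 × 9.6004 ≈ 12.413 minutes.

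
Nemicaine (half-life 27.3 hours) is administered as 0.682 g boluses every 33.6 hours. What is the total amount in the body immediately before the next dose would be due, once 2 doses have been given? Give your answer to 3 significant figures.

The 2 doses were given 67.2, 33.6 hours ago.
Total = 0.682·(1/2)^(67.2/27.3) + 0.682·(1/2)^(33.6/27.3)
      = 0.12382 + 0.29059 ≈ 0.41441 g.

0.414 g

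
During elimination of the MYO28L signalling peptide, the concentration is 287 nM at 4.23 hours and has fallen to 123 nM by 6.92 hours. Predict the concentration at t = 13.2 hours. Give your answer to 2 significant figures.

Over Δt = 6.92 − 4.23 = 2.69 hours, the level fell by a factor of 287/123 ≈ 2.3333.
n = log₂(2.3333) ≈ 1.2224 half-lives, so t½ = 2.69/1.2224 ≈ 2.2006 hours.
From t = 6.92 to t = 13.2: 123 × (1/2)^((13.2−6.92)/2.2006) ≈ 17.015 nM.

17 nM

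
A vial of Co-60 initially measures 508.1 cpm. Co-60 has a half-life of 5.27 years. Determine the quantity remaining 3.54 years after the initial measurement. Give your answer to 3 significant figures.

319 cpm

Number of half-lives: n = 3.54/5.27 ≈ 0.67173.
Remaining = 508.1 × (1/2)^0.67173 = 508.1 × 0.62775 ≈ 318.96 cpm.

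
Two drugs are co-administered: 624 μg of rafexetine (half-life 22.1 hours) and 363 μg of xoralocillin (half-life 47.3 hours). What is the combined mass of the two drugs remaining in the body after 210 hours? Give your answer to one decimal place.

17.6 μg

rafexetine: 624 × (1/2)^(210/22.1) = 624 × (1/2)^9.5023 ≈ 0.86044 μg.
xoralocillin: 363 × (1/2)^(210/47.3) = 363 × (1/2)^4.4397 ≈ 16.727 μg.
Total = 0.86044 + 16.727 ≈ 17.587 μg.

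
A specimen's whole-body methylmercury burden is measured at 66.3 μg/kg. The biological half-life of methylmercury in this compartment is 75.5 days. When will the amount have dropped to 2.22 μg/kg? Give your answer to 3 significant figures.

Fraction remaining = 2.22/66.3 ≈ 0.033484.
n = log₂(66.3/2.22) = ln(29.865)/ln 2 ≈ 4.9004 half-lives.
t = n × t½ = 4.9004 × 75.5 ≈ 369.98 days.

370 days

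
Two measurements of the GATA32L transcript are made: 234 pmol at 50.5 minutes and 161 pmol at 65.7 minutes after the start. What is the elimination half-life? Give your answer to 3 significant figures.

Over Δt = 65.7 − 50.5 = 15.2 minutes, the level fell by a factor of 234/161 ≈ 1.4534.
n = log₂(1.4534) ≈ 0.53945 half-lives, so t½ = 15.2/0.53945 ≈ 28.177 minutes.

28.2 minutes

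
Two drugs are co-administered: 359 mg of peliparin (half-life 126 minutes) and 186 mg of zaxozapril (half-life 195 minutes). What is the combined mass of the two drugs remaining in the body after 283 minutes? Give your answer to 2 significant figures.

peliparin: 359 × (1/2)^(283/126) = 359 × (1/2)^2.246 ≈ 75.678 mg.
zaxozapril: 186 × (1/2)^(283/195) = 186 × (1/2)^1.4513 ≈ 68.02 mg.
Total = 75.678 + 68.02 ≈ 143.7 mg.

140 mg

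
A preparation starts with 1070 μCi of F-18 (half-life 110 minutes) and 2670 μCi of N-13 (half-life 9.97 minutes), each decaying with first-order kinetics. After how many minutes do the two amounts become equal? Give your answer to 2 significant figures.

14 minutes

Set 1070·(1/2)^(t/110) = 2670·(1/2)^(t/9.97).
Taking log₂: log₂(1070/2670) = t·(1/110 − 1/9.97).
log₂(0.40075) = -1.3192; 1/110 − 1/9.97 = -0.09121.
t = -1.3192 / -0.09121 ≈ 14.464 minutes.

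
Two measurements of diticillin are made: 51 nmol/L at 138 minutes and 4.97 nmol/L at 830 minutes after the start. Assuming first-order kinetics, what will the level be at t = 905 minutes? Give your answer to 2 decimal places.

Over Δt = 830 − 138 = 692 minutes, the level fell by a factor of 51/4.97 ≈ 10.262.
n = log₂(10.262) ≈ 3.3592 half-lives, so t½ = 692/3.3592 ≈ 206 minutes.
From t = 830 to t = 905: 4.97 × (1/2)^((905−830)/206) ≈ 3.8615 nmol/L.

3.86 nmol/L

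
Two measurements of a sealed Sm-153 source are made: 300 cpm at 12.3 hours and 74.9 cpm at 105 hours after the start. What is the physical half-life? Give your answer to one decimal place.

Over Δt = 105 − 12.3 = 92.7 hours, the level fell by a factor of 300/74.9 ≈ 4.0053.
n = log₂(4.0053) ≈ 2.0019 half-lives, so t½ = 92.7/2.0019 ≈ 46.305 hours.

46.3 hours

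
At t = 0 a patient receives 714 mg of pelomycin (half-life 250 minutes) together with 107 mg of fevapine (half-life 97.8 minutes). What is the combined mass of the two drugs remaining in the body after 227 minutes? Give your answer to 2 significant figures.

400 mg

pelomycin: 714 × (1/2)^(227/250) = 714 × (1/2)^0.908 ≈ 380.51 mg.
fevapine: 107 × (1/2)^(227/97.8) = 107 × (1/2)^2.3211 ≈ 21.413 mg.
Total = 380.51 + 21.413 ≈ 401.92 mg.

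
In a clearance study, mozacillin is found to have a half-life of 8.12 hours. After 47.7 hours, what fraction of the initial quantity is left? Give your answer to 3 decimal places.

n = 47.7/8.12 ≈ 5.8744 half-lives.
Fraction remaining = (1/2)^5.8744 ≈ 0.017046.

0.017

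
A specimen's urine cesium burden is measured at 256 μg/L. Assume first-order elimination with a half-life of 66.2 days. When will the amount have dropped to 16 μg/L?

16/256 = 1/16, so 4 half-lives have elapsed.
t = 4 × 66.2 = 264.8 days.

264.8 days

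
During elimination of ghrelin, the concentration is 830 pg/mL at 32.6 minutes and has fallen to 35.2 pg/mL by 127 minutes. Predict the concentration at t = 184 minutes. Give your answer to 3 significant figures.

5.22 pg/mL

Over Δt = 127 − 32.6 = 94.4 minutes, the level fell by a factor of 830/35.2 ≈ 23.58.
n = log₂(23.58) ≈ 4.5595 half-lives, so t½ = 94.4/4.5595 ≈ 20.704 minutes.
From t = 127 to t = 184: 35.2 × (1/2)^((184−127)/20.704) ≈ 5.2214 pg/mL.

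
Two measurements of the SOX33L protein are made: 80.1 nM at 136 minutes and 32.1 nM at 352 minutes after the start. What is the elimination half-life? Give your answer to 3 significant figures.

164 minutes

Over Δt = 352 − 136 = 216 minutes, the level fell by a factor of 80.1/32.1 ≈ 2.4953.
n = log₂(2.4953) ≈ 1.3192 half-lives, so t½ = 216/1.3192 ≈ 163.73 minutes.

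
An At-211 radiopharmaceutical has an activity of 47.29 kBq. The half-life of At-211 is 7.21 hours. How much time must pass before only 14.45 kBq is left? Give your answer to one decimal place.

Fraction remaining = 14.45/47.29 ≈ 0.30556.
n = log₂(47.29/14.45) = ln(3.2727)/ln 2 ≈ 1.7105 half-lives.
t = n × t½ = 1.7105 × 7.21 ≈ 12.332 hours.

12.3 hours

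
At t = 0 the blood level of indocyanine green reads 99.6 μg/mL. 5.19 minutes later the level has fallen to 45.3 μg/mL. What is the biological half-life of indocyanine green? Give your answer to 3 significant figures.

4.57 minutes

A/A₀ = 45.3/99.6 ≈ 0.45482.
n = log₂(2.1987) ≈ 1.1366 half-lives elapsed in 5.19 minutes.
t½ = 5.19/1.1366 ≈ 4.5661 minutes.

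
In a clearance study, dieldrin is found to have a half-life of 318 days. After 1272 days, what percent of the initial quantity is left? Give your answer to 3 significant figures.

6.25%

n = 1272/318 ≈ 4 half-lives.
Fraction remaining = (1/2)^4 ≈ 0.0625, i.e. 6.25%.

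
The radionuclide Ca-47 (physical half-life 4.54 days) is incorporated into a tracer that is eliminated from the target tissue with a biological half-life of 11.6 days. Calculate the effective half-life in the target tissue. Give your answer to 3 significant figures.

1/t_eff = 1/t_phys + 1/t_biol = 1/4.54 + 1/11.6 = 0.30647 per day.
t_eff = 4.54 × 11.6 / (4.54 + 11.6) ≈ 3.2629 days.

3.26 days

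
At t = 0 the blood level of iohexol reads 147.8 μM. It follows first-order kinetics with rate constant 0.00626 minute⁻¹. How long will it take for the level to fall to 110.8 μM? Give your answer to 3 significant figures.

t½ = ln 2 / k = 0.69315 / 0.00626 ≈ 110.73 minutes.
Fraction remaining = 110.8/147.8 ≈ 0.74966.
n = log₂(147.8/110.8) = ln(1.3339)/ln 2 ≈ 0.41569 half-lives.
t = n × t½ = 0.41569 × 110.73 ≈ 46.028 minutes.

46.0 minutes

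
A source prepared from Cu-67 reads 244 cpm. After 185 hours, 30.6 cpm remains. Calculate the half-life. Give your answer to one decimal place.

61.8 hours

A/A₀ = 30.6/244 ≈ 0.12541.
n = log₂(7.9739) ≈ 2.9953 half-lives elapsed in 185 hours.
t½ = 185/2.9953 ≈ 61.764 hours.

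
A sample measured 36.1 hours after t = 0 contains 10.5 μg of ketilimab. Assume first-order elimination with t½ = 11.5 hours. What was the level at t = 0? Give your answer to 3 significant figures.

Number of half-lives elapsed: n = 36.1/11.5 ≈ 3.1391.
A₀ = A × 2^n = 10.5 × 2^3.1391 = 10.5 × 8.8099 ≈ 92.504 μg.

92.5 μg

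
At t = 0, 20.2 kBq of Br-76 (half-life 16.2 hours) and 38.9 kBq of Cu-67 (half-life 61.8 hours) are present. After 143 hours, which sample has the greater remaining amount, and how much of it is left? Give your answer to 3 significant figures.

Cu-67, 7.82 kBq

Br-76: 20.2 × (1/2)^8.8272 ≈ 0.044475 kBq.
Cu-67: 38.9 × (1/2)^2.3139 ≈ 7.8233 kBq.
Cu-67 has more remaining, at ≈ 7.8233 kBq.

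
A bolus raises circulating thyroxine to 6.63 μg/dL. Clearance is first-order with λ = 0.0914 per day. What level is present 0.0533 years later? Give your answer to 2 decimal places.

t½ = ln 2 / λ = 0.69315 / 0.0914 ≈ 7.5837 days.
Convert the elapsed time: 0.0533 years = 19.4545 days.
Number of half-lives: n = 19.4545/7.5837 ≈ 2.5653.
Remaining = 6.63 × (1/2)^2.5653 = 6.63 × 0.16895 ≈ 1.1202 μg/dL.

1.12 μg/dL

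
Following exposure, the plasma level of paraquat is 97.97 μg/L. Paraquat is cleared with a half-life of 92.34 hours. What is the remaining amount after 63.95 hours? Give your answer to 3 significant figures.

60.6 μg/L

Number of half-lives: n = 63.95/92.34 ≈ 0.69255.
Remaining = 97.97 × (1/2)^0.69255 = 97.97 × 0.61876 ≈ 60.62 μg/L.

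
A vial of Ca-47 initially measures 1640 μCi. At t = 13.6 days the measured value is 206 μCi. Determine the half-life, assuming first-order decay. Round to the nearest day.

5 days

A/A₀ = 206/1640 ≈ 0.12561.
n = log₂(7.9612) ≈ 2.993 half-lives elapsed in 13.6 days.
t½ = 13.6/2.993 ≈ 4.544 days.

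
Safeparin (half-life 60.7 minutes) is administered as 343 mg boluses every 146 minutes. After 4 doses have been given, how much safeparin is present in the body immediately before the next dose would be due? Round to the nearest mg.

80 mg

The 4 doses were given 584, 438, 292, 146 minutes ago.
Total = 343·(1/2)^(584/60.7) + 343·(1/2)^(438/60.7) + 343·(1/2)^(292/60.7) + 343·(1/2)^(146/60.7)
      = 0.43557 + 2.3074 + 12.223 + 64.749 ≈ 79.715 mg.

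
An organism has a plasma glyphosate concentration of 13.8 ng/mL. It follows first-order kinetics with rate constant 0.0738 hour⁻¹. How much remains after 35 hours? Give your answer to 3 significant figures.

t½ = ln 2 / k = 0.69315 / 0.0738 ≈ 9.3922 hours.
Number of half-lives: n = 35/9.3922 ≈ 3.7265.
Remaining = 13.8 × (1/2)^3.7265 = 13.8 × 0.075547 ≈ 1.0425 ng/mL.

1.04 ng/mL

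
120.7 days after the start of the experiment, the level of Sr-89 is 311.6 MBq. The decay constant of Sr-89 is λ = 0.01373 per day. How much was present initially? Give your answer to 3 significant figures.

1630 MBq

t½ = ln 2 / λ = 0.69315 / 0.01373 ≈ 50.484 days.
Number of half-lives elapsed: n = 120.7/50.484 ≈ 2.3909.
A₀ = A × 2^n = 311.6 × 2^2.3909 = 311.6 × 5.2447 ≈ 1634.2 MBq.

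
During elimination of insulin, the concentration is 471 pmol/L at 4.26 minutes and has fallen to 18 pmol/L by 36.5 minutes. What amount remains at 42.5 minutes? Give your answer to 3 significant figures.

9.80 pmol/L

Over Δt = 36.5 − 4.26 = 32.24 minutes, the level fell by a factor of 471/18 ≈ 26.167.
n = log₂(26.167) ≈ 4.7097 half-lives, so t½ = 32.24/4.7097 ≈ 6.8455 minutes.
From t = 36.5 to t = 42.5: 18 × (1/2)^((42.5−36.5)/6.8455) ≈ 9.8045 pmol/L.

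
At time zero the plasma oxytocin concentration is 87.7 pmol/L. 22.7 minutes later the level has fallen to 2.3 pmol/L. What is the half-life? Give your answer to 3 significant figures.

4.32 minutes

A/A₀ = 2.3/87.7 ≈ 0.026226.
n = log₂(38.13) ≈ 5.2529 half-lives elapsed in 22.7 minutes.
t½ = 22.7/5.2529 ≈ 4.3214 minutes.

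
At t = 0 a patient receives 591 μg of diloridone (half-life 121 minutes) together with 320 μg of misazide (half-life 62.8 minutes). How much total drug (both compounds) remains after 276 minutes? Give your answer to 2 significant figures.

diloridone: 591 × (1/2)^(276/121) = 591 × (1/2)^2.281 ≈ 121.6 μg.
misazide: 320 × (1/2)^(276/62.8) = 320 × (1/2)^4.3949 ≈ 15.211 μg.
Total = 121.6 + 15.211 ≈ 136.81 μg.

140 μg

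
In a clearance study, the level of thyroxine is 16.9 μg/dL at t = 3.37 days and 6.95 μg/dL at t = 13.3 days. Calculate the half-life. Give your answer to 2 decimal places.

7.75 days

Over Δt = 13.3 − 3.37 = 9.93 days, the level fell by a factor of 16.9/6.95 ≈ 2.4317.
n = log₂(2.4317) ≈ 1.2819 half-lives, so t½ = 9.93/1.2819 ≈ 7.7461 days.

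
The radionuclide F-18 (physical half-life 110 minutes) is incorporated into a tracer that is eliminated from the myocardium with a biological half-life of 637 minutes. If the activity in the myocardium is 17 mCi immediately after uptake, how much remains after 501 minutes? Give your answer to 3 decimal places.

0.419 mCi

1/t_eff = 1/t_phys + 1/t_biol = 1/110 + 1/637 = 0.010661 per minute.
t_eff = 110 × 637 / (110 + 637) ≈ 93.802 minutes.
Remaining = 17 × (1/2)^(501/93.802) = 17 × (1/2)^5.341 ≈ 0.41941 mCi.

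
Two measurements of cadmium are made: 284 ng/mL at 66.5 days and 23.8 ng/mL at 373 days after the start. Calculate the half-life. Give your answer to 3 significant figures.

85.7 days

Over Δt = 373 − 66.5 = 306.5 days, the level fell by a factor of 284/23.8 ≈ 11.933.
n = log₂(11.933) ≈ 3.5769 half-lives, so t½ = 306.5/3.5769 ≈ 85.69 days.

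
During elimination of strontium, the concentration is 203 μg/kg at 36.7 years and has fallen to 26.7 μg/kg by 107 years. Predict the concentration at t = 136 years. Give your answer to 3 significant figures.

11.6 μg/kg

Over Δt = 107 − 36.7 = 70.3 years, the level fell by a factor of 203/26.7 ≈ 7.603.
n = log₂(7.603) ≈ 2.9266 half-lives, so t½ = 70.3/2.9266 ≈ 24.021 years.
From t = 107 to t = 136: 26.7 × (1/2)^((136−107)/24.021) ≈ 11.564 μg/kg.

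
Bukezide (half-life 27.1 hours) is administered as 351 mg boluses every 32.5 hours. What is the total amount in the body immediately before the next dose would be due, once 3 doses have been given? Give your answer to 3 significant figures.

The 3 doses were given 97.5, 65, 32.5 hours ago.
Total = 351·(1/2)^(97.5/27.1) + 351·(1/2)^(65/27.1) + 351·(1/2)^(32.5/27.1)
      = 28.991 + 66.57 + 152.86 ≈ 248.42 mg.

248 mg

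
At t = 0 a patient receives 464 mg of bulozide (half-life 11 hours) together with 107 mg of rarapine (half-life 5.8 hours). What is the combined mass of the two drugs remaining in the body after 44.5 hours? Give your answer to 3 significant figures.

bulozide: 464 × (1/2)^(44.5/11) = 464 × (1/2)^4.0455 ≈ 28.101 mg.
rarapine: 107 × (1/2)^(44.5/5.8) = 107 × (1/2)^7.6724 ≈ 0.52451 mg.
Total = 28.101 + 0.52451 ≈ 28.625 mg.

28.6 mg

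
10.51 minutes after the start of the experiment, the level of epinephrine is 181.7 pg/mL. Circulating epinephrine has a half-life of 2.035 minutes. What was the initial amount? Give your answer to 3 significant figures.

Number of half-lives elapsed: n = 10.51/2.035 ≈ 5.1646.
A₀ = A × 2^n = 181.7 × 2^5.1646 = 181.7 × 35.868 ≈ 6517.2 pg/mL.

6520 pg/mL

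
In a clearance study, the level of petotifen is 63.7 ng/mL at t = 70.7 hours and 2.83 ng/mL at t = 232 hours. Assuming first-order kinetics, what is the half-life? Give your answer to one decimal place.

35.9 hours

Over Δt = 232 − 70.7 = 161.3 hours, the level fell by a factor of 63.7/2.83 ≈ 22.509.
n = log₂(22.509) ≈ 4.4924 half-lives, so t½ = 161.3/4.4924 ≈ 35.905 hours.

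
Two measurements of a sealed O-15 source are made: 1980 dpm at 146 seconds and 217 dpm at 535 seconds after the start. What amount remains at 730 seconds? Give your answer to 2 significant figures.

Over Δt = 535 − 146 = 389 seconds, the level fell by a factor of 1980/217 ≈ 9.1244.
n = log₂(9.1244) ≈ 3.1897 half-lives, so t½ = 389/3.1897 ≈ 121.95 seconds.
From t = 535 to t = 730: 217 × (1/2)^((730−535)/121.95) ≈ 71.635 dpm.

72 dpm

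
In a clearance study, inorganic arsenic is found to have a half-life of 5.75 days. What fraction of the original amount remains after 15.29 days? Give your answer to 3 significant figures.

0.158

n = 15.29/5.75 ≈ 2.6591 half-lives.
Fraction remaining = (1/2)^2.6591 ≈ 0.15831.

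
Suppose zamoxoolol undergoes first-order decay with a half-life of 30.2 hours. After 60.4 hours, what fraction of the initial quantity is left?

0.25

n = 60.4/30.2 ≈ 2 half-lives.
Fraction remaining = (1/2)^2 ≈ 0.25.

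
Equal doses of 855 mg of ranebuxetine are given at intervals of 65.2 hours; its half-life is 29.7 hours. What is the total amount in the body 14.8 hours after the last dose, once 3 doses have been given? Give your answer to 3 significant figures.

The 3 doses were given 145.2, 80, 14.8 hours ago.
Total = 855·(1/2)^(145.2/29.7) + 855·(1/2)^(80/29.7) + 855·(1/2)^(14.8/29.7)
      = 28.858 + 132.16 + 605.28 ≈ 766.3 mg.

766 mg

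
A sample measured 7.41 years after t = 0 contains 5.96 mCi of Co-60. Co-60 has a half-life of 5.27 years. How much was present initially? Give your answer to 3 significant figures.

15.8 mCi

Number of half-lives elapsed: n = 7.41/5.27 ≈ 1.4061.
A₀ = A × 2^n = 5.96 × 2^1.4061 = 5.96 × 2.6501 ≈ 15.795 mCi.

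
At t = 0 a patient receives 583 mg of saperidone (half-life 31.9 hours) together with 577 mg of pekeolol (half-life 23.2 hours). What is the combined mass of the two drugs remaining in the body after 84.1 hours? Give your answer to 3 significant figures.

141 mg

saperidone: 583 × (1/2)^(84.1/31.9) = 583 × (1/2)^2.6364 ≈ 93.766 mg.
pekeolol: 577 × (1/2)^(84.1/23.2) = 577 × (1/2)^3.625 ≈ 46.767 mg.
Total = 93.766 + 46.767 ≈ 140.53 mg.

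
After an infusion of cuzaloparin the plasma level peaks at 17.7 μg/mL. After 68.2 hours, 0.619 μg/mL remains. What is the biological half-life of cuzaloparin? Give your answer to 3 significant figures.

A/A₀ = 0.619/17.7 ≈ 0.034972.
n = log₂(28.595) ≈ 4.8377 half-lives elapsed in 68.2 hours.
t½ = 68.2/4.8377 ≈ 14.098 hours.

14.1 hours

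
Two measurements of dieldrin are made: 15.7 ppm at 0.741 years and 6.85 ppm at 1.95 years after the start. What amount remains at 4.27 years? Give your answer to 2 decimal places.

Over Δt = 1.95 − 0.741 = 1.209 years, the level fell by a factor of 15.7/6.85 ≈ 2.292.
n = log₂(2.292) ≈ 1.1966 half-lives, so t½ = 1.209/1.1966 ≈ 1.0104 years.
From t = 1.95 to t = 4.27: 6.85 × (1/2)^((4.27−1.95)/1.0104) ≈ 1.3947 ppm.

1.39 ppm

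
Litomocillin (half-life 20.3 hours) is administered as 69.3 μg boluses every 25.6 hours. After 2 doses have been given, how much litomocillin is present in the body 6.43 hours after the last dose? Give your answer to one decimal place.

The 2 doses were given 32.03, 6.43 hours ago.
Total = 69.3·(1/2)^(32.03/20.3) + 69.3·(1/2)^(6.43/20.3)
      = 23.214 + 55.639 ≈ 78.854 μg.

78.9 μg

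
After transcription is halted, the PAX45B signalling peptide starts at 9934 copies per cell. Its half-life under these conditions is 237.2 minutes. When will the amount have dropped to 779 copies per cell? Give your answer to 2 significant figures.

870 minutes

Fraction remaining = 779/9934 ≈ 0.078418.
n = log₂(9934/779) = ln(12.752)/ln 2 ≈ 3.6727 half-lives.
t = n × t½ = 3.6727 × 237.2 ≈ 871.16 minutes.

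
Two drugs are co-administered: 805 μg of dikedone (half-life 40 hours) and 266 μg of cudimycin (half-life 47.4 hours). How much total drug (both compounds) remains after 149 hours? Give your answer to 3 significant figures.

dikedone: 805 × (1/2)^(149/40) = 805 × (1/2)^3.725 ≈ 60.878 μg.
cudimycin: 266 × (1/2)^(149/47.4) = 266 × (1/2)^3.1435 ≈ 30.103 μg.
Total = 60.878 + 30.103 ≈ 90.981 μg.

91.0 μg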